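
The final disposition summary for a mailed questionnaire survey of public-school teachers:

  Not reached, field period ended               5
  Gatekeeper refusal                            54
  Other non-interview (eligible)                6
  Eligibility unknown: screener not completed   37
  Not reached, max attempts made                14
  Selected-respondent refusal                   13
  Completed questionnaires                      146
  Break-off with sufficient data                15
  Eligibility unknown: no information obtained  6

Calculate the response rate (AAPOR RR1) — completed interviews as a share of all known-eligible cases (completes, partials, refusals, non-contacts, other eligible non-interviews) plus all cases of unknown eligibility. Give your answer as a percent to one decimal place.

49.3%

Refused = 54 + 13 = 67
No contact after all attempts = 5 + 14 = 19
Unknown eligibility = 37 + 6 = 43
Top → 146
Denom → 146 + 15 + 67 + 19 + 6 + 43 = 296
RR1 = 146 / 296 = 0.4932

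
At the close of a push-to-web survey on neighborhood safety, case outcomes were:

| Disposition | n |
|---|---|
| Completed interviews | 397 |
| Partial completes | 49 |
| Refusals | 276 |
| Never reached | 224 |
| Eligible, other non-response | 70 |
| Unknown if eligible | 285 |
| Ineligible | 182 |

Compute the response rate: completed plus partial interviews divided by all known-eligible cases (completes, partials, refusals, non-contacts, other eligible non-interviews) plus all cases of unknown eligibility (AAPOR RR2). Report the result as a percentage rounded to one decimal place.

34.3%

Num: 397 + 49 = 446
Base: 397 + 49 + 276 + 224 + 70 + 285 = 1301
RR2 = 446 / 1301 = 0.3428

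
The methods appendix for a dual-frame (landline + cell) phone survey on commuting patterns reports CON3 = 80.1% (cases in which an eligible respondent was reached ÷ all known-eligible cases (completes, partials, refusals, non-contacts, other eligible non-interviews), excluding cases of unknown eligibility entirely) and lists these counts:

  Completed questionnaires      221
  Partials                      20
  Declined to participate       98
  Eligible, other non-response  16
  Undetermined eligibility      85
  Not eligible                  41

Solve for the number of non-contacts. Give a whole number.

88

Num = 221 + 20 + 98 + 16 = 355
CON3 = 355 / D = 0.801
D = 355 / 0.801 = 443.2
Remaining denominator categories sum to 355
non-contacts = 443.2 − 355 ≈ 88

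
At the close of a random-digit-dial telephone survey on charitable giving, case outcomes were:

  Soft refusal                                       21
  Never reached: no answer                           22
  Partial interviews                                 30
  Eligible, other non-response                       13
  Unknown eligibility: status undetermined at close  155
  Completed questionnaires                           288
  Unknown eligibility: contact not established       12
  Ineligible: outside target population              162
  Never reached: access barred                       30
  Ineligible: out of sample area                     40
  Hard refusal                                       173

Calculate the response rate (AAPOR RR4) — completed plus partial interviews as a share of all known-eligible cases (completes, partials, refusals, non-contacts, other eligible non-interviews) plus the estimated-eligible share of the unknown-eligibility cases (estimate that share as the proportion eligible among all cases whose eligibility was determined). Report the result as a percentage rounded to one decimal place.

Refusals = 173 + 21 = 194
Non-contacts = 22 + 30 = 52
Undetermined eligibility = 12 + 155 = 167
Screened out, ineligible = 162 + 40 = 202
Num = 288 + 30 = 318
Eligible (known) = 288 + 30 + 194 + 52 + 13 = 577
e = 577 / (577 + 202) = 577 / 779 = 0.7407
e × U = 0.7407 × 167 = 123.70
Denominator = 577 + 123.70 = 700.70
RR4 = 318 / 700.70 = 0.4538

45.4%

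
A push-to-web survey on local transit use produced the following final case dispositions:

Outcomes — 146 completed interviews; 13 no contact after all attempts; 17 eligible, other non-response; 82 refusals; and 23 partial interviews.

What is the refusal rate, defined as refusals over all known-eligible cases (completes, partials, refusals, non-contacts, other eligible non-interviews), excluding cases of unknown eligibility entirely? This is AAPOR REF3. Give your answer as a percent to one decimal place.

29.2%

Num = 82
Denom = 146 + 23 + 82 + 13 + 17 = 281
REF3 = 82 / 281 = 0.2918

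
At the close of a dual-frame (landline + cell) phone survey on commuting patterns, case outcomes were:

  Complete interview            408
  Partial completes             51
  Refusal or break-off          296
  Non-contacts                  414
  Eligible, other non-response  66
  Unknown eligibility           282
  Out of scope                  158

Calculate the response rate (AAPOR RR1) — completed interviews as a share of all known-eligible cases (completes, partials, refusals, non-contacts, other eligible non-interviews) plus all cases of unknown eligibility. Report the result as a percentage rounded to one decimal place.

Top → 408
Denominator → 408 + 51 + 296 + 414 + 66 + 282 = 1517
RR1 = 408 / 1517 = 0.2690

26.9%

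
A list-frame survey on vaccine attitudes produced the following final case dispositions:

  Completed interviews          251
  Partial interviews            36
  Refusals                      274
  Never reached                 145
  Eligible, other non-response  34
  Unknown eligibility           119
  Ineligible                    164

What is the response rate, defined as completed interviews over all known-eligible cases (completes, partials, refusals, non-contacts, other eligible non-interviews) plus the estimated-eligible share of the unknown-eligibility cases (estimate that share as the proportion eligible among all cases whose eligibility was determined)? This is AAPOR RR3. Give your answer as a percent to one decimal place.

30.0%

Numerator: 251
Determined eligible: 251 + 36 + 274 + 145 + 34 = 740
e = 740 / (740 + 164) = 740 / 904 = 0.8186
Eligible share of unknowns: 0.8186 × 119 = 97.41
Base: 740 + 97.41 = 837.41
RR3 = 251 / 837.41 = 0.2997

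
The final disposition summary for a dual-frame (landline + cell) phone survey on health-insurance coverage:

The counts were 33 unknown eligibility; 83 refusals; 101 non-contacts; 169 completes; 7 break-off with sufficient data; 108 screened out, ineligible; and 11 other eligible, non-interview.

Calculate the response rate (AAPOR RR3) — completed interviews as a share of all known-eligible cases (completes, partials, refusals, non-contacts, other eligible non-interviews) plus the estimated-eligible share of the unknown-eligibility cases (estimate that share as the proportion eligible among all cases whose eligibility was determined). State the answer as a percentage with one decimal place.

42.6%

Top → 169
Known eligible → 169 + 7 + 83 + 101 + 11 = 371
e = 371 / (371 + 108) = 371 / 479 = 0.7745
e × U → 0.7745 × 33 = 25.56
Denom → 371 + 25.56 = 396.56
RR3 = 169 / 396.56 = 0.4262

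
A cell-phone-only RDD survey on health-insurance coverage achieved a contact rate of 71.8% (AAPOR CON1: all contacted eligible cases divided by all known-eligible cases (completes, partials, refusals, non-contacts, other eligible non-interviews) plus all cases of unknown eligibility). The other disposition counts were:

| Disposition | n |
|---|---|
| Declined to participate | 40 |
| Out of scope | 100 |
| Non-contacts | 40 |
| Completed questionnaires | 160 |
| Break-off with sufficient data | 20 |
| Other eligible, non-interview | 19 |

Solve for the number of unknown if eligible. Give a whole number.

Top = 160 + 20 + 40 + 19 = 239
CON1 = 239 / D = 0.718
D = 239 / 0.718 = 332.9
Remaining denominator categories sum to 279
unknown if eligible = 332.9 − 279 ≈ 54

54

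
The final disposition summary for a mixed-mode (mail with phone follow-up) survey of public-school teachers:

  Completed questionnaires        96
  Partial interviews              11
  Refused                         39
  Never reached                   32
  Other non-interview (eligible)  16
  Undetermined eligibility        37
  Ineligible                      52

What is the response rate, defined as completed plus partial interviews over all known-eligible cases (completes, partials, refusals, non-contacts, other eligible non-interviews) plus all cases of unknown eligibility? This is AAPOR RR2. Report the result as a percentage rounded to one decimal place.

Num = 96 + 11 = 107
Base = 96 + 11 + 39 + 32 + 16 + 37 = 231
RR2 = 107 / 231 = 0.4632

46.3%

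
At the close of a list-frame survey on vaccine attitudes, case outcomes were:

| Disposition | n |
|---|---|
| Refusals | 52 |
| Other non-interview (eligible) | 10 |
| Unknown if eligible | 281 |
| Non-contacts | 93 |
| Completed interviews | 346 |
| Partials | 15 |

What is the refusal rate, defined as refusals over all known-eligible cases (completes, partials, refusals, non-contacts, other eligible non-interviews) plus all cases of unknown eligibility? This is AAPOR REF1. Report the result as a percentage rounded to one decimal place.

6.5%

Top → 52
Base → 346 + 15 + 52 + 93 + 10 + 281 = 797
REF1 = 52 / 797 = 0.0652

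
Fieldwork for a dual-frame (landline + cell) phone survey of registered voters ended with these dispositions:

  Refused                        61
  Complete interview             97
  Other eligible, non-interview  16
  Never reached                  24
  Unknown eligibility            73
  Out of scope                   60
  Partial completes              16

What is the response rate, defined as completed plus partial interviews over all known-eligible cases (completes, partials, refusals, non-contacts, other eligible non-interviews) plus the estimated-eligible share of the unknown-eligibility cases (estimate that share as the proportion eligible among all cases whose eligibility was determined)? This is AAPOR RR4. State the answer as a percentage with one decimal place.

Numerator: 97 + 16 = 113
Determined eligible: 97 + 16 + 61 + 24 + 16 = 214
e = 214 / (214 + 60) = 214 / 274 = 0.7810
Estimated eligible among unknowns: 0.7810 × 73 = 57.01
Denominator: 214 + 57.01 = 271.01
RR4 = 113 / 271.01 = 0.4170

41.7%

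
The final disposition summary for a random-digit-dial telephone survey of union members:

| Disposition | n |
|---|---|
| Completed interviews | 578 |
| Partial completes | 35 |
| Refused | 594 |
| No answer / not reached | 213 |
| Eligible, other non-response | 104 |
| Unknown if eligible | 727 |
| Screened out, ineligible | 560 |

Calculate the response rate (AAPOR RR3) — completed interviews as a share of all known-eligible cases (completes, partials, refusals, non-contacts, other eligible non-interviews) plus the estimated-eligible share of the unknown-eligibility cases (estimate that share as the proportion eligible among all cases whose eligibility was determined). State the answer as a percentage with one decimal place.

28.1%

Num → 578
Known eligible → 578 + 35 + 594 + 213 + 104 = 1524
e = 1524 / (1524 + 560) = 1524 / 2084 = 0.7313
Eligible share of unknowns → 0.7313 × 727 = 531.66
Denom → 1524 + 531.66 = 2055.66
RR3 = 578 / 2055.66 = 0.2812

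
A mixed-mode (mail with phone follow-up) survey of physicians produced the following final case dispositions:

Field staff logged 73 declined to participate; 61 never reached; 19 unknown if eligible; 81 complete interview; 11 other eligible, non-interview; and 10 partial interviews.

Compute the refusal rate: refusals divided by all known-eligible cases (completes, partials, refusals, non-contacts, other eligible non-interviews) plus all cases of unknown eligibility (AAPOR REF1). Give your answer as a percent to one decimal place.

28.6%

Top → 73
Denom → 81 + 10 + 73 + 61 + 11 + 19 = 255
REF1 = 73 / 255 = 0.2863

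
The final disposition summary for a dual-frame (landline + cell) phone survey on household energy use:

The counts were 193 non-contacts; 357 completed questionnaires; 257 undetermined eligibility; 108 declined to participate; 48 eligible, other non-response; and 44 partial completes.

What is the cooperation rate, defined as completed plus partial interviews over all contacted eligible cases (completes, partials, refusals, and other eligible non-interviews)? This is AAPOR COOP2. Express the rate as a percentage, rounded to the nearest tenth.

Num = 357 + 44 = 401
Denom = 357 + 44 + 108 + 48 = 557
COOP2 = 401 / 557 = 0.7199

72.0%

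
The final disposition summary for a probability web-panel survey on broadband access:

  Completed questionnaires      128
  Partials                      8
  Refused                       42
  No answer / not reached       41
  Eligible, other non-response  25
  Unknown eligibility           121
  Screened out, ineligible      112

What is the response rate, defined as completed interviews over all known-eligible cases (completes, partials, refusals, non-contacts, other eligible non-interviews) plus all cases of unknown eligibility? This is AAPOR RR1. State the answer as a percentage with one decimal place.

Num: 128
Denom: 128 + 8 + 42 + 41 + 25 + 121 = 365
RR1 = 128 / 365 = 0.3507

35.1%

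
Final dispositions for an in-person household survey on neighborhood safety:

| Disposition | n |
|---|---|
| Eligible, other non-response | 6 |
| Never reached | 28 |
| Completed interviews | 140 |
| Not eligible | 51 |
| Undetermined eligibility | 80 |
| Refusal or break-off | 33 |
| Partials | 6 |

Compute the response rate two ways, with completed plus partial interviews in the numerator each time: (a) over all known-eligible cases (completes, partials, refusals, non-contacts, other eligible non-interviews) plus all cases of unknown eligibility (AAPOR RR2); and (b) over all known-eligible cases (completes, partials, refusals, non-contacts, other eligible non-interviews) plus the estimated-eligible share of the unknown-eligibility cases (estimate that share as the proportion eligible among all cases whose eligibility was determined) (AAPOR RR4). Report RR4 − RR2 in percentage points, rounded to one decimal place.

2.8

Top = 140 + 6 = 146
Denom = 140 + 6 + 33 + 28 + 6 + 80 = 293
RR2 = 146 / 293 = 0.4983
Determined eligible = 140 + 6 + 33 + 28 + 6 = 213
e = 213 / (213 + 51) = 213 / 264 = 0.8068
e × U = 0.8068 × 80 = 64.54
Denom = 213 + 64.54 = 277.54
RR4 = 146 / 277.54 = 0.5261
Difference = 52.61 − 49.83 = 2.78 percentage points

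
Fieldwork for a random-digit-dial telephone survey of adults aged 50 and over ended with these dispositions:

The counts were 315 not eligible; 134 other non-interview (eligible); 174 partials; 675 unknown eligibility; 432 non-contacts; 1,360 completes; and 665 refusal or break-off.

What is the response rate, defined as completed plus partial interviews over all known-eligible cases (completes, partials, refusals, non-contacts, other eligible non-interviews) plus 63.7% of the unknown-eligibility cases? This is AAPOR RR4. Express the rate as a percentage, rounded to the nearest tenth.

Numerator: 1360 + 174 = 1534
Determined eligible: 1360 + 174 + 665 + 432 + 134 = 2765
Eligible share of unknowns: 0.6370 × 675 = 429.98
Base: 2765 + 429.98 = 3194.98
RR4 = 1534 / 3194.98 = 0.4801

48.0%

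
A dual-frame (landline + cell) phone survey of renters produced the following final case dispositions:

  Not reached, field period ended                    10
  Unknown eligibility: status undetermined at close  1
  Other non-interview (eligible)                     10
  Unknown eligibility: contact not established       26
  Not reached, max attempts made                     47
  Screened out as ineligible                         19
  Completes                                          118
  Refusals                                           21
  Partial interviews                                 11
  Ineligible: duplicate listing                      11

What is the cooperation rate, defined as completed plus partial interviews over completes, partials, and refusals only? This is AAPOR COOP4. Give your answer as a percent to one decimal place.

86.0%

No answer / not reached = 10 + 47 = 57
Unknown eligibility = 26 + 1 = 27
Screened out, ineligible = 19 + 11 = 30
Top = 118 + 11 = 129
Denom = 118 + 11 + 21 = 150
COOP4 = 129 / 150 = 0.8600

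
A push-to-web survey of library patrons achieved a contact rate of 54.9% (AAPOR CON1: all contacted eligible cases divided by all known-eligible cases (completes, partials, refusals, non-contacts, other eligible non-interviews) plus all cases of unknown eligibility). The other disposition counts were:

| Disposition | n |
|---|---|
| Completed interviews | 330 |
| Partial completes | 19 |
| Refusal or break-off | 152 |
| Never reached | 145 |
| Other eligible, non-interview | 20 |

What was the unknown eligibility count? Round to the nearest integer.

Num → 330 + 19 + 152 + 20 = 521
CON1 = 521 / D = 0.549
D = 521 / 0.549 = 949.0
Remaining denominator categories sum to 666
unknown eligibility = 949.0 − 666 ≈ 283

283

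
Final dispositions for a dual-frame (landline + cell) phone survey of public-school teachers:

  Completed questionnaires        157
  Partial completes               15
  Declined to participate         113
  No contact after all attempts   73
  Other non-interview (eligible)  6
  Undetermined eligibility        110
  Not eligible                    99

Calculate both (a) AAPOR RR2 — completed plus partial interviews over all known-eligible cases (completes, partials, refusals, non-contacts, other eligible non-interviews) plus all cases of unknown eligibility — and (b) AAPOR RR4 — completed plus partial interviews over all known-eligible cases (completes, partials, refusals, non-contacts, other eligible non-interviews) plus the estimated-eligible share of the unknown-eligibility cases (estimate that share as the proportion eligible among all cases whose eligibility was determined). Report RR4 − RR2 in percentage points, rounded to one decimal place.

Numerator → 157 + 15 = 172
Denom → 157 + 15 + 113 + 73 + 6 + 110 = 474
RR2 = 172 / 474 = 0.3629
Eligible (known) → 157 + 15 + 113 + 73 + 6 = 364
e = 364 / (364 + 99) = 364 / 463 = 0.7862
Estimated eligible among unknowns → 0.7862 × 110 = 86.48
Denom → 364 + 86.48 = 450.48
RR4 = 172 / 450.48 = 0.3818
Difference = 38.18 − 36.29 = 1.89 percentage points

1.9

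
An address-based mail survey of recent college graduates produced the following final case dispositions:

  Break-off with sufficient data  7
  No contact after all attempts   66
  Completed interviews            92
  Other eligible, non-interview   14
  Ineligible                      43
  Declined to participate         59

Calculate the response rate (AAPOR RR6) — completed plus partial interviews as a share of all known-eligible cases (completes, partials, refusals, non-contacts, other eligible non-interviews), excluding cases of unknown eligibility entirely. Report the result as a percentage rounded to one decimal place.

Num: 92 + 7 = 99
Denominator: 92 + 7 + 59 + 66 + 14 = 238
RR6 = 99 / 238 = 0.4160

41.6%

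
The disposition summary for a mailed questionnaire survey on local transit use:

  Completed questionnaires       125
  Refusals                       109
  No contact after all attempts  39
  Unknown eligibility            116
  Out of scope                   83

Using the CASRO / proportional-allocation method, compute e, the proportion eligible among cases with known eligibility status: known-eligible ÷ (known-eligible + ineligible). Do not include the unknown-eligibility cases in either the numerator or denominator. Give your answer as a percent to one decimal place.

Eligible (known): 125 + 109 + 39 = 273
e = 273 / (273 + 83) = 273 / 356 = 0.7669

76.7%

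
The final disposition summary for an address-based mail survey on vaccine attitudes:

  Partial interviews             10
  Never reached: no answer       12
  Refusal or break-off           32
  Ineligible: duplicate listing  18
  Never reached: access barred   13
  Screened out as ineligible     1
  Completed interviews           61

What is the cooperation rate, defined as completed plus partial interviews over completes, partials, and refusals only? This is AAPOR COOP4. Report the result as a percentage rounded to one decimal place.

68.9%

No contact after all attempts = 12 + 13 = 25
Not eligible = 1 + 18 = 19
Top → 61 + 10 = 71
Denominator → 61 + 10 + 32 = 103
COOP4 = 71 / 103 = 0.6893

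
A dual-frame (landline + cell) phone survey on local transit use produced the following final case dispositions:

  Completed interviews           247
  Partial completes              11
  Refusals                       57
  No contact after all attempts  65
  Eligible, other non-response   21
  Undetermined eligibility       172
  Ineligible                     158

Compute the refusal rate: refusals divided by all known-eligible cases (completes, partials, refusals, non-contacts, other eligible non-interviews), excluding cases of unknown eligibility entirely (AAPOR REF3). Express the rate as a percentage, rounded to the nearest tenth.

14.2%

Top = 57
Denominator = 247 + 11 + 57 + 65 + 21 = 401
REF3 = 57 / 401 = 0.1421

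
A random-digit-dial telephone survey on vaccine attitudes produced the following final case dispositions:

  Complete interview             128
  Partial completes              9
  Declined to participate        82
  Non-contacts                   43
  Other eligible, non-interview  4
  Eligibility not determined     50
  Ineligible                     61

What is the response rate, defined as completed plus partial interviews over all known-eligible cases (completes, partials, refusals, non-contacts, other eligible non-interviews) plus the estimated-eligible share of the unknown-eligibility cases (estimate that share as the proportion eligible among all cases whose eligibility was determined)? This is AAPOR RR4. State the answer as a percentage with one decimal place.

Num = 128 + 9 = 137
Determined eligible = 128 + 9 + 82 + 43 + 4 = 266
e = 266 / (266 + 61) = 266 / 327 = 0.8135
Estimated eligible among unknowns = 0.8135 × 50 = 40.67
Denom = 266 + 40.67 = 306.67
RR4 = 137 / 306.67 = 0.4467

44.7%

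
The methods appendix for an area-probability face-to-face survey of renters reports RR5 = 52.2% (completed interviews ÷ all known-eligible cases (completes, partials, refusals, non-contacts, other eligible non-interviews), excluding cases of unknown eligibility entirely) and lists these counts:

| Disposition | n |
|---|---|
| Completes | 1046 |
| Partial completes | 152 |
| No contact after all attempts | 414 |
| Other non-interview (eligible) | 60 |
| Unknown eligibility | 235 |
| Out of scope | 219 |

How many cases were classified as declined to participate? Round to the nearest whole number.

332

RR5 = 1046 / D = 0.522
D = 1046 / 0.522 = 2003.8
Rest of base = 1672
declined to participate = 2003.8 − 1672 ≈ 332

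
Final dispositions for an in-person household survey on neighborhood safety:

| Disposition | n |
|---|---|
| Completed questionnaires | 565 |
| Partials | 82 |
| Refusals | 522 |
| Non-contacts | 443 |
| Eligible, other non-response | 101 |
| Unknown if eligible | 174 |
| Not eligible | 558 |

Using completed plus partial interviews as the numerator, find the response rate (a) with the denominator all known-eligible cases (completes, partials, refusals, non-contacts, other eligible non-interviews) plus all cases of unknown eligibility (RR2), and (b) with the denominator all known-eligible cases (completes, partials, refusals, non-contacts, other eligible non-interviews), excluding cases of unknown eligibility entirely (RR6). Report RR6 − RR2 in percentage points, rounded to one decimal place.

Num: 565 + 82 = 647
Denominator: 565 + 82 + 522 + 443 + 101 + 174 = 1887
RR2 = 647 / 1887 = 0.3429
Denominator: 565 + 82 + 522 + 443 + 101 = 1713
RR6 = 647 / 1713 = 0.3777
Difference = 37.77 − 34.29 = 3.48 percentage points

3.5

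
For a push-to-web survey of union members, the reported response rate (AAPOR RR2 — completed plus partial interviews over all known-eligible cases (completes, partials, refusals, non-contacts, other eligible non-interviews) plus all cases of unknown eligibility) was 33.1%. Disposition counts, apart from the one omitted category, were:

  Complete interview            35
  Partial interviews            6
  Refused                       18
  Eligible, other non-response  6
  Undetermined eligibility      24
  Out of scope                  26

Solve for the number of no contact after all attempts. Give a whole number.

35

Numerator = 35 + 6 = 41
RR2 = 41 / D = 0.331
D = 41 / 0.331 = 123.9
Remaining denominator categories sum to 89
no contact after all attempts = 123.9 − 89 ≈ 35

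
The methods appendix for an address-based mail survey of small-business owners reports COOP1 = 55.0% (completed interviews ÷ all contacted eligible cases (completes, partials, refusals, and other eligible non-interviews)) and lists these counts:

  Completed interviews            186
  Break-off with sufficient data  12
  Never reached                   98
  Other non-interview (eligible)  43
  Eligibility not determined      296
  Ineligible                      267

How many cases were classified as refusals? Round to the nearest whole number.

COOP1 = 186 / D = 0.550
D = 186 / 0.550 = 338.2
Rest of base = 241
refusals = 338.2 − 241 ≈ 97

97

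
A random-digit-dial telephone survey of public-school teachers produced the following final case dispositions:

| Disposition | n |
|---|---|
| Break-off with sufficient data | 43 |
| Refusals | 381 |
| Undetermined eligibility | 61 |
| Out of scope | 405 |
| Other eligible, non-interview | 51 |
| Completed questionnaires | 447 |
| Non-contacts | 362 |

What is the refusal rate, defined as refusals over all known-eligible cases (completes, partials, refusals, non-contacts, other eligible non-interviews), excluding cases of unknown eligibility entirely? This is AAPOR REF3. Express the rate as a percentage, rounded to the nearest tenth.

Top → 381
Denom → 447 + 43 + 381 + 362 + 51 = 1284
REF3 = 381 / 1284 = 0.2967

29.7%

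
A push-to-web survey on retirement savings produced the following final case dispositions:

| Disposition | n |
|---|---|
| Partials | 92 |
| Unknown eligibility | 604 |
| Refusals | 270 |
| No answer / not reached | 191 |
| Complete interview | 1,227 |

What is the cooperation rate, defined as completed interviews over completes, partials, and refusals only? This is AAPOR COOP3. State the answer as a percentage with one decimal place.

Num = 1227
Denom = 1227 + 92 + 270 = 1589
COOP3 = 1227 / 1589 = 0.7722

77.2%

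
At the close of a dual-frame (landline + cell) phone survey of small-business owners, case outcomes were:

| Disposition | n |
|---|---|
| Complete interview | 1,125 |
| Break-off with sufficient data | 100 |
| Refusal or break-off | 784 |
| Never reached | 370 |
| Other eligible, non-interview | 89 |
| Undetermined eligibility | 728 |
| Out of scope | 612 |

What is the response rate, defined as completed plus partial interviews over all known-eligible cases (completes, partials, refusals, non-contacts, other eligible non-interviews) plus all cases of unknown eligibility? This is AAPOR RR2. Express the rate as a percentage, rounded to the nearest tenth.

Top = 1125 + 100 = 1225
Denominator = 1125 + 100 + 784 + 370 + 89 + 728 = 3196
RR2 = 1225 / 3196 = 0.3833

38.3%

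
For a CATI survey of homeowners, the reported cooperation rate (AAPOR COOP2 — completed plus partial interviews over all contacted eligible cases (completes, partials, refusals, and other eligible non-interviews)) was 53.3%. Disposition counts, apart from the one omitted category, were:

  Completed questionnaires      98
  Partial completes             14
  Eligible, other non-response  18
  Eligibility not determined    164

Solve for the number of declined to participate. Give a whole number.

80

Num = 98 + 14 = 112
COOP2 = 112 / D = 0.533
D = 112 / 0.533 = 210.1
Rest of base = 130
declined to participate = 210.1 − 130 ≈ 80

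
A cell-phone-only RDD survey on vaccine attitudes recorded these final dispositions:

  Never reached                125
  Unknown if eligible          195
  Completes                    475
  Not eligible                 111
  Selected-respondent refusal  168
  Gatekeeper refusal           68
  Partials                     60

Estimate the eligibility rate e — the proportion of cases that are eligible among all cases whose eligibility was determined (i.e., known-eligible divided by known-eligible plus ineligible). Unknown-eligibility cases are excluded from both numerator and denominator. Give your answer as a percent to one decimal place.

89.0%

Refusal or break-off = 68 + 168 = 236
Eligible (known) → 475 + 60 + 236 + 125 = 896
e = 896 / (896 + 111) = 896 / 1007 = 0.8898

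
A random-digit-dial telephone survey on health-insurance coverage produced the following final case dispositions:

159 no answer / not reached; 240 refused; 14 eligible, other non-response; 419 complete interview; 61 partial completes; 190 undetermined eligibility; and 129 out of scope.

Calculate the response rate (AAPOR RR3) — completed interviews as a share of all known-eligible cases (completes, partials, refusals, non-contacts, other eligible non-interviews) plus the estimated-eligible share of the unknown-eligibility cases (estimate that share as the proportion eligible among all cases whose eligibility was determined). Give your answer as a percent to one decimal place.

Top: 419
Known eligible: 419 + 61 + 240 + 159 + 14 = 893
e = 893 / (893 + 129) = 893 / 1022 = 0.8738
e × U: 0.8738 × 190 = 166.02
Base: 893 + 166.02 = 1059.02
RR3 = 419 / 1059.02 = 0.3956

39.6%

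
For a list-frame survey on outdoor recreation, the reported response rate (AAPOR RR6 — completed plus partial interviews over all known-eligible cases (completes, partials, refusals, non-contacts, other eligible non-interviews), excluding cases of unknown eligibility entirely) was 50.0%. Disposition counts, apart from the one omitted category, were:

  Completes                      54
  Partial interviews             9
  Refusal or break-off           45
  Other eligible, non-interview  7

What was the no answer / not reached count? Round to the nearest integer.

Numerator = 54 + 9 = 63
RR6 = 63 / D = 0.500
D = 63 / 0.500 = 126.0
Other denominator terms total 115
no answer / not reached = 126.0 − 115 ≈ 11

11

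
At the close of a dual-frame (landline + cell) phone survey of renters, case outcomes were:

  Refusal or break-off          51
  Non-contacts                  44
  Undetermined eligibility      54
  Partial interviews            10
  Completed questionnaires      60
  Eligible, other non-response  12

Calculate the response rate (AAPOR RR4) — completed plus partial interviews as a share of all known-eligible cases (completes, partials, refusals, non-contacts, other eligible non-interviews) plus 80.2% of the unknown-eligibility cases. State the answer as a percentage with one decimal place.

31.8%

Top: 60 + 10 = 70
Known eligible: 60 + 10 + 51 + 44 + 12 = 177
Eligible share of unknowns: 0.8020 × 54 = 43.31
Base: 177 + 43.31 = 220.31
RR4 = 70 / 220.31 = 0.3177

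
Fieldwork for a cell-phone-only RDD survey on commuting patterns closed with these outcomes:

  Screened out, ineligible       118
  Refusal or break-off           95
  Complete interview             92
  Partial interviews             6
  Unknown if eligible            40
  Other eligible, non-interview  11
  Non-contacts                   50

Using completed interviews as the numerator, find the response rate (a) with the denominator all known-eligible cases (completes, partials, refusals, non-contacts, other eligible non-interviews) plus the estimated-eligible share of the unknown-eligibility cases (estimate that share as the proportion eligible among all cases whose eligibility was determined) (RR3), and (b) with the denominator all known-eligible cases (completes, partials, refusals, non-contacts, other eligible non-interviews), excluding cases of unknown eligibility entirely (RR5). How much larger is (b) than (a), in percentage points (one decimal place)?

3.5

Num → 92
Determined eligible → 92 + 6 + 95 + 50 + 11 = 254
e = 254 / (254 + 118) = 254 / 372 = 0.6828
Estimated eligible among unknowns → 0.6828 × 40 = 27.31
Denominator → 254 + 27.31 = 281.31
RR3 = 92 / 281.31 = 0.3270
Denominator → 92 + 6 + 95 + 50 + 11 = 254
RR5 = 92 / 254 = 0.3622
Difference = 36.22 − 32.70 = 3.52 percentage points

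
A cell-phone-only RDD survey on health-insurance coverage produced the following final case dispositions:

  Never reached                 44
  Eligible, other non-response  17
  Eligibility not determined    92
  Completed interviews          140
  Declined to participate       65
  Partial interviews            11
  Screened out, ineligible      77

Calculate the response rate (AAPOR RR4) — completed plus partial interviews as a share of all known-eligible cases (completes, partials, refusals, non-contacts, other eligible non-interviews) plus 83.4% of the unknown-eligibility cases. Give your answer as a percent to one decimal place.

Num = 140 + 11 = 151
Determined eligible = 140 + 11 + 65 + 44 + 17 = 277
Eligible share of unknowns = 0.8340 × 92 = 76.73
Base = 277 + 76.73 = 353.73
RR4 = 151 / 353.73 = 0.4269

42.7%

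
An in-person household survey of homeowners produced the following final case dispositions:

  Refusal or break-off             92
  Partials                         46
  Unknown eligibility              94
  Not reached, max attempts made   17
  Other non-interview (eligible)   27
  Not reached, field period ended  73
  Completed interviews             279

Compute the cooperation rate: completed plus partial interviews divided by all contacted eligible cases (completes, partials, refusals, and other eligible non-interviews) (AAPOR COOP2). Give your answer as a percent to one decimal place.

No contact after all attempts = 73 + 17 = 90
Numerator → 279 + 46 = 325
Denom → 279 + 46 + 92 + 27 = 444
COOP2 = 325 / 444 = 0.7320

73.2%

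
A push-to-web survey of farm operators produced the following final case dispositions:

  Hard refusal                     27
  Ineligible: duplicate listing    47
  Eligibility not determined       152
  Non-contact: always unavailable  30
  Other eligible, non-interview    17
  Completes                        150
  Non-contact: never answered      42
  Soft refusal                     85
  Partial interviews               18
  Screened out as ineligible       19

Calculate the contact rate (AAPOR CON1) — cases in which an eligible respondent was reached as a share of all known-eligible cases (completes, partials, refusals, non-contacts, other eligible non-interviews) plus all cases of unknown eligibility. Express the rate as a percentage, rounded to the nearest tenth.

57.0%

Declined to participate = 27 + 85 = 112
No answer / not reached = 42 + 30 = 72
Ineligible = 19 + 47 = 66
Numerator → 150 + 18 + 112 + 17 = 297
Denominator → 150 + 18 + 112 + 72 + 17 + 152 = 521
CON1 = 297 / 521 = 0.5701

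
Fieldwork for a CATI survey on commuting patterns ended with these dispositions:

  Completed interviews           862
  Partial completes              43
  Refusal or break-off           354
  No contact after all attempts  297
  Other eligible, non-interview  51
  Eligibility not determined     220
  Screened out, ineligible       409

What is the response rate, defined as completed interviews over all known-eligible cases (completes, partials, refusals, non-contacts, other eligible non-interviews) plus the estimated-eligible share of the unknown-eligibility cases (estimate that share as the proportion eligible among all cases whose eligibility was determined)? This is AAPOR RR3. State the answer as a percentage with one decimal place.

48.4%

Numerator: 862
Known eligible: 862 + 43 + 354 + 297 + 51 = 1607
e = 1607 / (1607 + 409) = 1607 / 2016 = 0.7971
Eligible share of unknowns: 0.7971 × 220 = 175.36
Denominator: 1607 + 175.36 = 1782.36
RR3 = 862 / 1782.36 = 0.4836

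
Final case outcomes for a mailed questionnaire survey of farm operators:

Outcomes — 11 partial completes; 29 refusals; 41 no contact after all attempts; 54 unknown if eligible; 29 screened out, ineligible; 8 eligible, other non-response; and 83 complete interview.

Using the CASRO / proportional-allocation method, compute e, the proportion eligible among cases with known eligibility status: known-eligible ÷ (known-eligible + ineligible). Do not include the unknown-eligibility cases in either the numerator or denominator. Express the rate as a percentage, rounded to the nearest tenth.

Known eligible → 83 + 11 + 29 + 41 + 8 = 172
e = 172 / (172 + 29) = 172 / 201 = 0.8557

85.6%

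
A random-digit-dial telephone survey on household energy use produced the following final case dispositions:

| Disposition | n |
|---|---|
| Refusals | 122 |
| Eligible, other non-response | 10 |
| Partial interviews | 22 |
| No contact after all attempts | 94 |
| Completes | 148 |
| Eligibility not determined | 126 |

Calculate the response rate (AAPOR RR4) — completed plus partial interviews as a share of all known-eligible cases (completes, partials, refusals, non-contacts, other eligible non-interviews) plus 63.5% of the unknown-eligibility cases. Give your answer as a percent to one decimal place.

35.7%

Num → 148 + 22 = 170
Eligible (known) → 148 + 22 + 122 + 94 + 10 = 396
e × U → 0.6350 × 126 = 80.01
Denominator → 396 + 80.01 = 476.01
RR4 = 170 / 476.01 = 0.3571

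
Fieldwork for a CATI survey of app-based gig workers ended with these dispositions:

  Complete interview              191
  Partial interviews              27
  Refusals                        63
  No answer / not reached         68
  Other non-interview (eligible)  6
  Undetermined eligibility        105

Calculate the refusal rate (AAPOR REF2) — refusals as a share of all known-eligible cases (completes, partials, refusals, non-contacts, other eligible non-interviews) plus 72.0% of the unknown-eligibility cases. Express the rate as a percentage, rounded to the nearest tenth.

14.6%

Numerator = 63
Known eligible = 191 + 27 + 63 + 68 + 6 = 355
Estimated eligible among unknowns = 0.7200 × 105 = 75.60
Denominator = 355 + 75.60 = 430.60
REF2 = 63 / 430.60 = 0.1463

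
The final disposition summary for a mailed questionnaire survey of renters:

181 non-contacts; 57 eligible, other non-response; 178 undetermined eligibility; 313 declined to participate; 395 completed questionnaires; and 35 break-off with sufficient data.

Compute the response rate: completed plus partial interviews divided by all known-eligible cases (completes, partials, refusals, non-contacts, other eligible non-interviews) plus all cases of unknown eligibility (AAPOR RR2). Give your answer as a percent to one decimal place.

Numerator → 395 + 35 = 430
Denom → 395 + 35 + 313 + 181 + 57 + 178 = 1159
RR2 = 430 / 1159 = 0.3710

37.1%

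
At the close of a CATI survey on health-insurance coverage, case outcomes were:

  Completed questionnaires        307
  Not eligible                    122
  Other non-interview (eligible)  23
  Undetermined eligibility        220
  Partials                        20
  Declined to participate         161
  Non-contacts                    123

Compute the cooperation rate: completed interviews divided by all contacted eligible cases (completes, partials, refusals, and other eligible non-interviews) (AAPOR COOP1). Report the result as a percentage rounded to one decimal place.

60.1%

Top = 307
Denominator = 307 + 20 + 161 + 23 = 511
COOP1 = 307 / 511 = 0.6008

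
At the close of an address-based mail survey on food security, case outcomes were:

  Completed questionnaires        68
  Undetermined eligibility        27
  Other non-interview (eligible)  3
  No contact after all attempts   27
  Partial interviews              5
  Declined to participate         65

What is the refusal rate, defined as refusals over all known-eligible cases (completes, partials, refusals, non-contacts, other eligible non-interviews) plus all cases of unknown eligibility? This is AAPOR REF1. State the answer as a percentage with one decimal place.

Top = 65
Base = 68 + 5 + 65 + 27 + 3 + 27 = 195
REF1 = 65 / 195 = 0.3333

33.3%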